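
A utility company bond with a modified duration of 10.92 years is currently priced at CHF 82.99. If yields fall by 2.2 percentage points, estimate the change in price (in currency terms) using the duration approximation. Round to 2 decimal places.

Duration approximation: ΔP/P ≈ -D_mod · Δy = -10.92 × (-0.022) = +0.240240.
ΔP ≈ 82.99 × (+0.240240) = +19.9375176.

+CHF 19.94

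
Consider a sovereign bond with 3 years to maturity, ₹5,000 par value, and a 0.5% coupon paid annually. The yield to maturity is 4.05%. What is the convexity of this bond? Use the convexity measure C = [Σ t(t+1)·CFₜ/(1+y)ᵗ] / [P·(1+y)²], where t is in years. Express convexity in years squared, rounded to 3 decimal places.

With y = 0.0405:
  t   CF        PV=CF/(1+0.0405)^t    t·PV        t(t+1)·PV
  1        25.00        24.0269        24.0269          48.0538
  2        25.00        23.0917        46.1834         138.5502
  3     5,025.00     4,460.7698    13,382.3094      53,529.2377
  Σ                  4,507.8884    13,452.5197      53,715.8417
P = 4,507.8884.
Convexity = Σ t(t+1)·PV / [P·(1+y)²] = 53,715.8417 / (4,507.8884 × 1.082640) = 11.00639.

11.006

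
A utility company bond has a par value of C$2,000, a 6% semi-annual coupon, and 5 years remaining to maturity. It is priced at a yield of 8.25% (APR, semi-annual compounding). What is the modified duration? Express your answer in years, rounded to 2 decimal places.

4.18 years

Periodic yield y = 0.04125. First find Macaulay duration:
  t   CF        PV=CF/(1+0.04125)^t    t·PV
  1        60.00        57.6230        57.6230
  2        60.00        55.3403       110.6805
  3        60.00        53.1479       159.4437
  4        60.00        51.0424       204.1696
  5        60.00        49.0203       245.1016
  6        60.00        47.0783       282.4701
  7        60.00        45.2133       316.4931
  8        60.00        43.4221       347.3770
  9        60.00        41.7019       375.3173
  10    2,060.00     1,375.0455    13,750.4552
  Σ                  1,818.6352    15,849.1313
P = 1,818.6352; Macaulay duration = 15,849.1313 / 1,818.6352 = 8.71485 half-year periods = 4.35742 years.
Modified duration = D_Mac / (1 + y) = 4.35742 / 1.04125 = 4.18480 years.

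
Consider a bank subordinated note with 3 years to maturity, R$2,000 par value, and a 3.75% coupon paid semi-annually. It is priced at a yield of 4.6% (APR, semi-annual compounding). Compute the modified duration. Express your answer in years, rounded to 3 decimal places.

2.799 years

Periodic yield y = 0.023. First find Macaulay duration:
  t   CF        PV=CF/(1+0.023)^t    t·PV
  1        37.50        36.6569        36.6569
  2        37.50        35.8327        71.6655
  3        37.50        35.0271       105.0813
  4        37.50        34.2396       136.9584
  5        37.50        33.4698       167.3490
  6     2,037.50     1,777.6400    10,665.8400
  Σ                  1,952.8662    11,183.5511
P = 1,952.8662; Macaulay duration = 11,183.5511 / 1,952.8662 = 5.72674 half-year periods = 2.86337 years.
Modified duration = D_Mac / (1 + y) = 2.86337 / 1.023 = 2.79899 years.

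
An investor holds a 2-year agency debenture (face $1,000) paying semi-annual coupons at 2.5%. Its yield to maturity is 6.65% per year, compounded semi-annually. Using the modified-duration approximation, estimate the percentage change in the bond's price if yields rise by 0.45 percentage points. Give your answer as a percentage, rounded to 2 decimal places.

-0.85%

Periodic yield y = 0.03325. Modified duration first:
  t   CF        PV=CF/(1+0.03325)^t    t·PV
  1        12.50        12.0977        12.0977
  2        12.50        11.7084        23.4169
  3        12.50        11.3317        33.9950
  4     1,012.50       888.3281     3,553.3122
  Σ                    923.4659     3,622.8218
P = 923.4659; D_Mac = 3.92307 half-year periods = 1.96154 yrs; D_mod = 1.96154/(1+0.03325) = 1.89841 yrs.
ΔP/P ≈ -D_mod · Δy = -1.89841 × (+0.0045) = -0.008543 = -0.8543%.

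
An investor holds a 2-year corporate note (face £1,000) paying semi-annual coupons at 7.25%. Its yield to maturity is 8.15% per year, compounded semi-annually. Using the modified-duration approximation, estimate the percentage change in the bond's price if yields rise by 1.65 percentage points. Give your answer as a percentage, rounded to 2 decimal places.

-3.01%

Periodic yield y = 0.04075. Modified duration first:
  t   CF        PV=CF/(1+0.04075)^t    t·PV
  1        36.25        34.8307        34.8307
  2        36.25        33.4669        66.9338
  3        36.25        32.1565        96.4695
  4     1,036.25       883.2403     3,532.9611
  Σ                    983.6943     3,731.1950
P = 983.6943; D_Mac = 3.79304 half-year periods = 1.89652 yrs; D_mod = 1.89652/(1+0.04075) = 1.82226 yrs.
ΔP/P ≈ -D_mod · Δy = -1.82226 × (+0.0165) = -0.030067 = -3.0067%.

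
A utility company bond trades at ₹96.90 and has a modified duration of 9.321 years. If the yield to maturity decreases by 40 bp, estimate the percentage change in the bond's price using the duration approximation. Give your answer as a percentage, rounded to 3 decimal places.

Duration approximation: ΔP/P ≈ -D_mod · Δy = -9.321 × (-0.004) = +0.037284.
As a percentage: +3.7284%.

+3.728%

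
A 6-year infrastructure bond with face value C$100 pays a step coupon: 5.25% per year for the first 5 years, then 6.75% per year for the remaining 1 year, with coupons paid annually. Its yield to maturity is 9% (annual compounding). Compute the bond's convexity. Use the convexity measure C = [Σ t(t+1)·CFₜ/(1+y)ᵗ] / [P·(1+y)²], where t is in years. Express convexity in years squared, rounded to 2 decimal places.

29.38

With y = 0.09:
  t   CF        PV=CF/(1+0.09)^t    t·PV        t(t+1)·PV
  1         5.25         4.8165         4.8165           9.6330
  2         5.25         4.4188         8.8376          26.5129
  3         5.25         4.0540        12.1619          48.6476
  4         5.25         3.7192        14.8769          74.3846
  5         5.25         3.4121        17.0607         102.3642
  6       106.75        63.6515       381.9092       2,673.3646
  Σ                     84.0722       439.6629       2,934.9069
P = 84.0722.
Convexity = Σ t(t+1)·PV / [P·(1+y)²] = 2,934.9069 / (84.0722 × 1.188100) = 29.38251.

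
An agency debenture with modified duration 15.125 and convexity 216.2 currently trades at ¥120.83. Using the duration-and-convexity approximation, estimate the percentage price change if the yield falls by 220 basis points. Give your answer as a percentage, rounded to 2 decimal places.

+38.51%

Duration effect: -D_mod·Δy = -15.125 × (-0.022) = +0.332750
Convexity effect: ½·C·(Δy)² = 0.5 × 216.2 × (-0.022)² = +0.0523204
ΔP/P ≈ +0.332750 + 0.0523204 = +0.3850704
= +38.50704%.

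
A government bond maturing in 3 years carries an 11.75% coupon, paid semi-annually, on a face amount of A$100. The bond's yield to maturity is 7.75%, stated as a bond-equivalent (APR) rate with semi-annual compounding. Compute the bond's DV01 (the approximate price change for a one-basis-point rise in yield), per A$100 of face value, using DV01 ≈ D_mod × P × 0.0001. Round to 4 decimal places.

Periodic yield y = 0.03875.
  t   CF        PV=CF/(1+0.03875)^t    t·PV
  1        5.875         5.6558         5.6558
  2        5.875         5.4448        10.8897
  3        5.875         5.2417        15.7252
  4        5.875         5.0462        20.1848
  5        5.875         4.8579        24.2897
  6      105.875        84.2805       505.6831
  Σ                    110.5271       582.4283
P = 110.5271; D_Mac = 5.26955 half-year periods = 2.63478 yrs; D_mod = 2.53649 yrs.
DV01 ≈ 2.53649 × 110.5271 × 0.0001 = 0.028035.

A$0.0280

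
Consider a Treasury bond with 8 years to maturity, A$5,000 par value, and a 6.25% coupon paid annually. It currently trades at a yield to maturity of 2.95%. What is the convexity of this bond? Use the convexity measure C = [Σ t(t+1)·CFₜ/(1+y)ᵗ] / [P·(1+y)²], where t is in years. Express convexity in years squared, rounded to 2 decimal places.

With y = 0.0295:
  t   CF        PV=CF/(1+0.0295)^t    t·PV        t(t+1)·PV
  1       312.50       303.5454       303.5454         607.0908
  2       312.50       294.8474       589.6948       1,769.0845
  3       312.50       286.3987       859.1960       3,436.7838
  4       312.50       278.1920     1,112.7680       5,563.8398
  5       312.50       270.2205     1,351.1024       8,106.6145
  6       312.50       262.4774     1,574.8644      11,024.0508
  7       312.50       254.9562     1,784.6933      14,277.5468
  8     5,312.50     4,210.0585    33,680.4684     303,124.2154
  Σ                  6,160.6961    41,256.3327     347,909.2264
P = 6,160.6961.
Convexity = Σ t(t+1)·PV / [P·(1+y)²] = 347,909.2264 / (6,160.6961 × 1.059870) = 53.28236.

53.28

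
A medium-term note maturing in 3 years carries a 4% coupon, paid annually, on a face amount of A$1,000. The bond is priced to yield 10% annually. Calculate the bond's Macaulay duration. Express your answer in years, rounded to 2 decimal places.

2.88 years

Periodic yield y = 0.1. Discount each cash flow and weight by its year:
  t   CF        PV=CF/(1+0.1)^t    t·PV
  1        40.00        36.3636        36.3636
  2        40.00        33.0579        66.1157
  3     1,040.00       781.3674     2,344.1022
  Σ                    850.7889     2,446.5815
Price P = Σ PV = 850.7889.
Macaulay duration = Σ(t·PV) / P = 2,446.5815 / 850.7889 = 2.87566 years.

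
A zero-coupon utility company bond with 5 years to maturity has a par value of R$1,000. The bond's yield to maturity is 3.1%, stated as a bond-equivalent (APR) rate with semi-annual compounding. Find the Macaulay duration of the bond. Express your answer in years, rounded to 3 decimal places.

A zero-coupon bond has a single cash flow at maturity, so its Macaulay duration equals its maturity: 5 years.
(Equivalently: 10 semi-annual periods ÷ 2 = 5 years.)

5.000 years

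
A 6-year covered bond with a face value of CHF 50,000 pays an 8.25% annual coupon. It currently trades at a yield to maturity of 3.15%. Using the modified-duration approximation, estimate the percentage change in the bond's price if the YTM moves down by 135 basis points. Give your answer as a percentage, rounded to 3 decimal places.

Periodic yield y = 0.0315. Modified duration first:
  t   CF        PV=CF/(1+0.0315)^t    t·PV
  1     4,125.00     3,999.0305     3,999.0305
  2     4,125.00     3,876.9079     7,753.8159
  3     4,125.00     3,758.5147    11,275.5442
  4     4,125.00     3,643.7370    14,574.9480
  5     4,125.00     3,532.4644    17,662.3219
  6    54,125.00    44,934.7692   269,608.6153
  Σ                 63,745.4238   324,874.2758
P = 63,745.4238; D_Mac = 5.09643 yrs; D_mod = 5.09643/(1+0.0315) = 4.94080 yrs.
ΔP/P ≈ -D_mod · Δy = -4.94080 × (-0.0135) = +0.066701 = +6.6701%.

+6.670%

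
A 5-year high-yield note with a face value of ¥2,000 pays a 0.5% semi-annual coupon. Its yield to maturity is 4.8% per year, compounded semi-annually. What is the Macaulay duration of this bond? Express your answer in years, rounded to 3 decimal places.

Periodic yield y = 0.024. Discount each cash flow and weight by its period:
  t   CF        PV=CF/(1+0.024)^t    t·PV
  1         5.00         4.8828         4.8828
  2         5.00         4.7684         9.5367
  3         5.00         4.6566        13.9698
  4         5.00         4.5475        18.1899
  5         5.00         4.4409        22.2045
  6         5.00         4.3368        26.0209
  7         5.00         4.2352        29.6462
  8         5.00         4.1359        33.0872
  9         5.00         4.0390        36.3507
  10    2,005.00     1,581.6661    15,816.6611
  Σ                  1,621.7091    16,010.5498
Price P = Σ PV = 1,621.7091.
Macaulay duration = Σ(t·PV) / P = 16,010.5498 / 1,621.7091 = 9.87264 half-year periods.
In years: 9.87264 / 2 = 4.93632 years.

4.936 years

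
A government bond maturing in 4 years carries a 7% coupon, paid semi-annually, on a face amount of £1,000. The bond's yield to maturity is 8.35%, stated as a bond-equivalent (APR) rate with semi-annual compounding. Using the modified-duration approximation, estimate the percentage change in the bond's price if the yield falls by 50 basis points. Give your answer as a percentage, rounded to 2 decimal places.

Periodic yield y = 0.04175. Modified duration first:
  t   CF        PV=CF/(1+0.04175)^t    t·PV
  1        35.00        33.5973        33.5973
  2        35.00        32.2508        64.5017
  3        35.00        30.9583        92.8750
  4        35.00        29.7176       118.8705
  5        35.00        28.5266       142.6332
  6        35.00        27.3834       164.3003
  7        35.00        26.2859       184.0016
  8     1,035.00       746.1605     5,969.2843
  Σ                    954.8806     6,770.0637
P = 954.8806; D_Mac = 7.08996 half-year periods = 3.54498 yrs; D_mod = 3.54498/(1+0.04175) = 3.40291 yrs.
ΔP/P ≈ -D_mod · Δy = -3.40291 × (-0.005) = +0.017015 = +1.7015%.

+1.70%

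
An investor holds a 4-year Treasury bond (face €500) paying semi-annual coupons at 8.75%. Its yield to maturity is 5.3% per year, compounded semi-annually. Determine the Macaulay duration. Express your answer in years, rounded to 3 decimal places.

3.495 years

Periodic yield y = 0.0265. Discount each cash flow and weight by its period:
  t   CF        PV=CF/(1+0.0265)^t    t·PV
  1       21.875        21.3103        21.3103
  2       21.875        20.7601        41.5203
  3       21.875        20.2242        60.6726
  4       21.875        19.7021        78.8084
  5       21.875        19.1935        95.9673
  6       21.875        18.6980       112.1878
  7       21.875        18.2153       127.5068
  8      521.875       423.3454     3,386.7633
  Σ                    561.4488     3,924.7367
Price P = Σ PV = 561.4488.
Macaulay duration = Σ(t·PV) / P = 3,924.7367 / 561.4488 = 6.99037 half-year periods.
In years: 6.99037 / 2 = 3.49519 years.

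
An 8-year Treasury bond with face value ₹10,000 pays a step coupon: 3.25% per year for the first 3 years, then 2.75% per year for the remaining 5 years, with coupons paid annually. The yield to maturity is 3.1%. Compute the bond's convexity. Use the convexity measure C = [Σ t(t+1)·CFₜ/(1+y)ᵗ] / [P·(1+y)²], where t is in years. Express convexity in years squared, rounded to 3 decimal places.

58.892

With y = 0.031:
  t   CF        PV=CF/(1+0.031)^t    t·PV        t(t+1)·PV
  1       325.00       315.2279       315.2279         630.4559
  2       325.00       305.7497       611.4994       1,834.4982
  3       325.00       296.5564       889.6693       3,558.6773
  4       275.00       243.3874       973.5495       4,867.7473
  5       275.00       236.0692     1,180.3461       7,082.0766
  6       275.00       228.9711     1,373.8267       9,616.7869
  7       275.00       222.0864     1,554.6051      12,436.8405
  8    10,275.00     8,048.4548    64,387.6382     579,488.7441
  Σ                  9,896.5030    71,286.3622     619,515.8268
P = 9,896.5030.
Convexity = Σ t(t+1)·PV / [P·(1+y)²] = 619,515.8268 / (9,896.5030 × 1.062961) = 58.89159.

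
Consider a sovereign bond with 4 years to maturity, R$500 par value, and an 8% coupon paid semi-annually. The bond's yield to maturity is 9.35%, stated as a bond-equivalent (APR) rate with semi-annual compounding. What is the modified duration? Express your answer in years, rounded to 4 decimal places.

3.3318 years

Periodic yield y = 0.04675. First find Macaulay duration:
  t   CF        PV=CF/(1+0.04675)^t    t·PV
  1        20.00        19.1068        19.1068
  2        20.00        18.2534        36.5068
  3        20.00        17.4382        52.3145
  4        20.00        16.6594        66.6374
  5        20.00        15.9153        79.5766
  6        20.00        15.2045        91.2270
  7        20.00        14.5254       101.6781
  8       520.00       360.7942     2,886.3539
  Σ                    477.8972     3,333.4010
P = 477.8972; Macaulay duration = 3,333.4010 / 477.8972 = 6.97514 half-year periods = 3.48757 years.
Modified duration = D_Mac / (1 + y) = 3.48757 / 1.04675 = 3.33181 years.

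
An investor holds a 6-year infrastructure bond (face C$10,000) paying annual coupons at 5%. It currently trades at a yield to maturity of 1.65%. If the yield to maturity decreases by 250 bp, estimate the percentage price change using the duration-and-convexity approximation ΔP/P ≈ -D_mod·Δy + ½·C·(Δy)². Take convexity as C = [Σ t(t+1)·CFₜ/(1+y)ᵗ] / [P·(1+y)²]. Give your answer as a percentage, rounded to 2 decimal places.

+14.36%

With y = 0.0165:
  t   CF        PV=CF/(1+0.0165)^t    t·PV        t(t+1)·PV
  1       500.00       491.8839       491.8839         983.7678
  2       500.00       483.8996       967.7991       2,903.3974
  3       500.00       476.0448     1,428.1345       5,712.5380
  4       500.00       468.3176     1,873.2704       9,366.3518
  5       500.00       460.7158     2,303.5789      13,821.4735
  6    10,500.00     9,517.9847    57,107.9081     399,755.3564
  Σ                 11,898.8464    64,172.5749     432,542.8849
P = 11,898.8464; D_Mac = 5.39318 yrs; D_mod = 5.30563 yrs; C = 35.18111.
Duration effect: -5.30563 × (-0.025) = +0.132641
Convexity effect: 0.5 × 35.18111 × (-0.025)² = +0.0109941
ΔP/P ≈ +0.132641 + 0.0109941 = +0.143635 = +14.3635%.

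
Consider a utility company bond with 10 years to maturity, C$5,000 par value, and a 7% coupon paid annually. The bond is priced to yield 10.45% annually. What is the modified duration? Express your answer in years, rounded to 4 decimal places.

Periodic yield y = 0.1045. First find Macaulay duration:
  t   CF        PV=CF/(1+0.1045)^t    t·PV
  1       350.00       316.8855       316.8855
  2       350.00       286.9040       573.8080
  3       350.00       259.7592       779.2775
  4       350.00       235.1826       940.7303
  5       350.00       212.9313     1,064.6563
  6       350.00       192.7852     1,156.7113
  7       350.00       174.5452     1,221.8167
  8       350.00       158.0310     1,264.2480
  9       350.00       143.0792     1,287.7130
  10    5,350.00     1,980.1431    19,801.4311
  Σ                  3,960.2463    28,407.2777
P = 3,960.2463; Macaulay duration = 28,407.2777 / 3,960.2463 = 7.17311 years.
Modified duration = D_Mac / (1 + y) = 7.17311 / 1.1045 = 6.49444 years.

6.4944 years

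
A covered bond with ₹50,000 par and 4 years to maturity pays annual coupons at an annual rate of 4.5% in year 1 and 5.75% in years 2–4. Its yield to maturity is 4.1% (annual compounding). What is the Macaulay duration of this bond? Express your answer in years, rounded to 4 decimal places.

3.7263 years

Periodic yield y = 0.041. Discount each cash flow and weight by its year:
  t   CF        PV=CF/(1+0.041)^t    t·PV
  1     2,250.00     2,161.3833     2,161.3833
  2     2,875.00     2,652.9947     5,305.9895
  3     2,875.00     2,548.5060     7,645.5180
  4    52,875.00    45,024.3511   180,097.4044
  Σ                 52,387.2351   195,210.2952
Price P = Σ PV = 52,387.2351.
Macaulay duration = Σ(t·PV) / P = 195,210.2952 / 52,387.2351 = 3.72630 years.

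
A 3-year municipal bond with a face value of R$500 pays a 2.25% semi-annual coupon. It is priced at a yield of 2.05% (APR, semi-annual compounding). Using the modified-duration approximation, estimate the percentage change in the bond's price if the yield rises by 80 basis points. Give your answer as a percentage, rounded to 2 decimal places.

Periodic yield y = 0.01025. Modified duration first:
  t   CF        PV=CF/(1+0.01025)^t    t·PV
  1        5.625         5.5679         5.5679
  2        5.625         5.5114        11.0229
  3        5.625         5.4555        16.3666
  4        5.625         5.4002        21.6007
  5        5.625         5.3454        26.7269
  6      505.625       475.6148     2,853.6890
  Σ                    502.8953     2,934.9739
P = 502.8953; D_Mac = 5.83615 half-year periods = 2.91808 yrs; D_mod = 2.91808/(1+0.01025) = 2.88847 yrs.
ΔP/P ≈ -D_mod · Δy = -2.88847 × (+0.008) = -0.023108 = -2.3108%.

-2.31%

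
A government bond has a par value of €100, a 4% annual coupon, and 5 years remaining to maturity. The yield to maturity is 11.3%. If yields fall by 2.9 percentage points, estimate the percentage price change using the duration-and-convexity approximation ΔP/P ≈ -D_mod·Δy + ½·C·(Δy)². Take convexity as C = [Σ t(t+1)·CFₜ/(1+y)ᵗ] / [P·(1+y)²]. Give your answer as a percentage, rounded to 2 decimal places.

With y = 0.113:
  t   CF        PV=CF/(1+0.113)^t    t·PV        t(t+1)·PV
  1         4.00         3.5939         3.5939           7.1878
  2         4.00         3.2290         6.4580          19.3741
  3         4.00         2.9012         8.7035          34.8141
  4         4.00         2.6066        10.4265          52.1326
  5       104.00        60.8916       304.4581       1,826.7486
  Σ                     73.2223       333.6401       1,940.2571
P = 73.2223; D_Mac = 4.55653 yrs; D_mod = 4.09392 yrs; C = 21.39072.
Duration effect: -4.09392 × (-0.029) = +0.118724
Convexity effect: 0.5 × 21.39072 × (-0.029)² = +0.0089948
ΔP/P ≈ +0.118724 + 0.0089948 = +0.127719 = +12.7719%.

+12.77%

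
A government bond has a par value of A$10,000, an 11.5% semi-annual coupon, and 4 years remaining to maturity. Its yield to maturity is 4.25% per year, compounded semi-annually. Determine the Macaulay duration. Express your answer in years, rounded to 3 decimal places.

3.402 years

Periodic yield y = 0.02125. Discount each cash flow and weight by its period:
  t   CF        PV=CF/(1+0.02125)^t    t·PV
  1       575.00       563.0355       563.0355
  2       575.00       551.3199     1,102.6399
  3       575.00       539.8482     1,619.5445
  4       575.00       528.6151     2,114.4604
  5       575.00       517.6158     2,588.0788
  6       575.00       506.8453     3,041.0718
  7       575.00       496.2990     3,474.0927
  8    10,575.00     8,937.6598    71,501.2784
  Σ                 12,641.2385    86,004.2020
Price P = Σ PV = 12,641.2385.
Macaulay duration = Σ(t·PV) / P = 86,004.2020 / 12,641.2385 = 6.80346 half-year periods.
In years: 6.80346 / 2 = 3.40173 years.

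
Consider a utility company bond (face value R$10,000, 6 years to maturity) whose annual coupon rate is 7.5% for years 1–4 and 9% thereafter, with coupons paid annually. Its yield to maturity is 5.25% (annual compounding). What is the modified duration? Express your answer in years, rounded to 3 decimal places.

Periodic yield y = 0.0525. First find Macaulay duration:
  t   CF        PV=CF/(1+0.0525)^t    t·PV
  1       750.00       712.5891       712.5891
  2       750.00       677.0443     1,354.0885
  3       750.00       643.2724     1,929.8173
  4       750.00       611.1852     2,444.7409
  5       900.00       696.8383     3,484.1913
  6    10,900.00     8,018.5136    48,111.0817
  Σ                 11,359.4429    58,036.5088
P = 11,359.4429; Macaulay duration = 58,036.5088 / 11,359.4429 = 5.10910 years.
Modified duration = D_Mac / (1 + y) = 5.10910 / 1.0525 = 4.85425 years.

4.854 years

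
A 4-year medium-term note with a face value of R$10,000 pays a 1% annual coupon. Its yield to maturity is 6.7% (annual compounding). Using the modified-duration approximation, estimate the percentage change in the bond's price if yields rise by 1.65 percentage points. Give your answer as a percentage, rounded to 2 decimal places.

-6.08%

Periodic yield y = 0.067. Modified duration first:
  t   CF        PV=CF/(1+0.067)^t    t·PV
  1       100.00        93.7207        93.7207
  2       100.00        87.8357       175.6714
  3       100.00        82.3203       246.9608
  4    10,100.00     7,792.2647    31,169.0587
  Σ                  8,056.1414    31,685.4117
P = 8,056.1414; D_Mac = 3.93308 yrs; D_mod = 3.93308/(1+0.067) = 3.68611 yrs.
ΔP/P ≈ -D_mod · Δy = -3.68611 × (+0.0165) = -0.060821 = -6.0821%.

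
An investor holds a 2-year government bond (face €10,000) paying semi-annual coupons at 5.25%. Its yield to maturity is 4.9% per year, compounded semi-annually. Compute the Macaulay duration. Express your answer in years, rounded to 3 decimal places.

1.925 years

Periodic yield y = 0.0245. Discount each cash flow and weight by its period:
  t   CF        PV=CF/(1+0.0245)^t    t·PV
  1       262.50       256.2225       256.2225
  2       262.50       250.0952       500.1904
  3       262.50       244.1144       732.3432
  4    10,262.50     9,315.4817    37,261.9270
  Σ                 10,065.9139    38,750.6832
Price P = Σ PV = 10,065.9139.
Macaulay duration = Σ(t·PV) / P = 38,750.6832 / 10,065.9139 = 3.84969 half-year periods.
In years: 3.84969 / 2 = 1.92485 years.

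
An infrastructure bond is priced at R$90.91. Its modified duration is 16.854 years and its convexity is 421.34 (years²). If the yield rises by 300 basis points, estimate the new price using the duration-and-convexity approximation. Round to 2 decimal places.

Duration effect: -D_mod·Δy = -16.854 × (+0.03) = -0.505620
Convexity effect: ½·C·(Δy)² = 0.5 × 421.34 × (0.03)² = +0.1896030
ΔP/P ≈ -0.505620 + 0.1896030 = -0.316017
New price ≈ 90.91 × (1 - 0.316017) = 62.18089453.

R$62.18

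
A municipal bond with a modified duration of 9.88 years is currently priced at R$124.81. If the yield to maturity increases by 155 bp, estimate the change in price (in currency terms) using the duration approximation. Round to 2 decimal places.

Duration approximation: ΔP/P ≈ -D_mod · Δy = -9.88 × (+0.0155) = -0.153140.
ΔP ≈ 124.81 × (-0.153140) = -19.1134034.

-R$19.11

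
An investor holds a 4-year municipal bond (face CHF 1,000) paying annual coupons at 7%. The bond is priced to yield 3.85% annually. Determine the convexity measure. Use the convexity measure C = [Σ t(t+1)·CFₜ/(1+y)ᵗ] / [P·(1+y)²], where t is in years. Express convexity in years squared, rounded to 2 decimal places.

With y = 0.0385:
  t   CF        PV=CF/(1+0.0385)^t    t·PV        t(t+1)·PV
  1        70.00        67.4049        67.4049         134.8098
  2        70.00        64.9060       129.8121         389.4362
  3        70.00        62.4998       187.4994         749.9974
  4     1,070.00       919.9363     3,679.7454      18,398.7268
  Σ                  1,114.7471     4,064.4617      19,672.9702
P = 1,114.7471.
Convexity = Σ t(t+1)·PV / [P·(1+y)²] = 19,672.9702 / (1,114.7471 × 1.078482) = 16.36367.

16.36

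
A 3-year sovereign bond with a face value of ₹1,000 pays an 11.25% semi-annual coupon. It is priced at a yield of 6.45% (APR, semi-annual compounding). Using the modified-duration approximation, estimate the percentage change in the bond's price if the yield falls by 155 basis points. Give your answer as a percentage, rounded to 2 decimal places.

Periodic yield y = 0.03225. Modified duration first:
  t   CF        PV=CF/(1+0.03225)^t    t·PV
  1        56.25        54.4926        54.4926
  2        56.25        52.7901       105.5803
  3        56.25        51.1408       153.4225
  4        56.25        49.5431       198.1723
  5        56.25        47.9952       239.9761
  6     1,056.25       873.0867     5,238.5202
  Σ                  1,129.0486     5,990.1640
P = 1,129.0486; D_Mac = 5.30550 half-year periods = 2.65275 yrs; D_mod = 2.65275/(1+0.03225) = 2.56987 yrs.
ΔP/P ≈ -D_mod · Δy = -2.56987 × (-0.0155) = +0.039833 = +3.9833%.

+3.98%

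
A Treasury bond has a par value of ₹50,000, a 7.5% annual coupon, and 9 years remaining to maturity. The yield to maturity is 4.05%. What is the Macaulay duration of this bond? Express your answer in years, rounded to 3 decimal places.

7.111 years

Periodic yield y = 0.0405. Discount each cash flow and weight by its year:
  t   CF        PV=CF/(1+0.0405)^t    t·PV
  1     3,750.00     3,604.0365     3,604.0365
  2     3,750.00     3,463.7545     6,927.5089
  3     3,750.00     3,328.9327     9,986.7981
  4     3,750.00     3,199.3587    12,797.4347
  5     3,750.00     3,074.8281    15,374.1406
  6     3,750.00     2,955.1448    17,730.8686
  7     3,750.00     2,840.1199    19,880.8393
  8     3,750.00     2,729.5722    21,836.5779
  9    53,750.00    37,601.0271   338,409.2435
  Σ                 62,796.7744   446,547.4481
Price P = Σ PV = 62,796.7744.
Macaulay duration = Σ(t·PV) / P = 446,547.4481 / 62,796.7744 = 7.11099 years.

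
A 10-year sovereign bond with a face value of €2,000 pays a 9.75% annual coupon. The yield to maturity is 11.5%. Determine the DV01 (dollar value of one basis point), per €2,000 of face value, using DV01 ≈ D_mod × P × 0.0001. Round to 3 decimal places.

€1.070

Periodic yield y = 0.115.
  t   CF        PV=CF/(1+0.115)^t    t·PV
  1       195.00       174.8879       174.8879
  2       195.00       156.8501       313.7003
  3       195.00       140.6728       422.0183
  4       195.00       126.1639       504.6556
  5       195.00       113.1515       565.7574
  6       195.00       101.4812       608.8869
  7       195.00        91.0145       637.1014
  8       195.00        81.6273       653.0188
  9       195.00        73.2084       658.8754
  10    2,195.00       739.0705     7,390.7047
  Σ                  1,798.1280    11,929.6068
P = 1,798.1280; D_Mac = 6.63446 yrs; D_mod = 5.95019 yrs.
DV01 ≈ 5.95019 × 1,798.1280 × 0.0001 = 1.069920.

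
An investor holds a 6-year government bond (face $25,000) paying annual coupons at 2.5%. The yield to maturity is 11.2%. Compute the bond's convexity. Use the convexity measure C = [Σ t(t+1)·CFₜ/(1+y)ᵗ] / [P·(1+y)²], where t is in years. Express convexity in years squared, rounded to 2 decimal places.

With y = 0.112:
  t   CF        PV=CF/(1+0.112)^t    t·PV        t(t+1)·PV
  1       625.00       562.0504       562.0504       1,124.1007
  2       625.00       505.4410     1,010.8819       3,032.6458
  3       625.00       454.5332     1,363.5997       5,454.3990
  4       625.00       408.7529     1,635.0117       8,175.0584
  5       625.00       367.5836     1,837.9178      11,027.5068
  6    25,625.00    13,552.9910    81,317.9461     569,225.6229
  Σ                 15,851.3521    87,727.4077     598,039.3336
P = 15,851.3521.
Convexity = Σ t(t+1)·PV / [P·(1+y)²] = 598,039.3336 / (15,851.3521 × 1.236544) = 30.51082.

30.51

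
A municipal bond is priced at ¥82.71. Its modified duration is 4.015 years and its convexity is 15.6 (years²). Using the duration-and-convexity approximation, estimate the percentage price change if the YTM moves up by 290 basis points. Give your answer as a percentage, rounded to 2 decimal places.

Duration effect: -D_mod·Δy = -4.015 × (+0.029) = -0.116435
Convexity effect: ½·C·(Δy)² = 0.5 × 15.6 × (0.029)² = +0.0065598
ΔP/P ≈ -0.116435 + 0.0065598 = -0.1098752
= -10.98752%.

-10.99%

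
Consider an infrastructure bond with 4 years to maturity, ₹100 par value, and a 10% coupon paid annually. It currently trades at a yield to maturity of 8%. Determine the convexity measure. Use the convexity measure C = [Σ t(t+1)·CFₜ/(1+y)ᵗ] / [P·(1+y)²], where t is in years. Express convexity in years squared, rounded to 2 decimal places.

14.33

With y = 0.08:
  t   CF        PV=CF/(1+0.08)^t    t·PV        t(t+1)·PV
  1        10.00         9.2593         9.2593          18.5185
  2        10.00         8.5734        17.1468          51.4403
  3        10.00         7.9383        23.8150          95.2599
  4       110.00        80.8533       323.4131       1,617.0657
  Σ                    106.6243       373.6341       1,782.2844
P = 106.6243.
Convexity = Σ t(t+1)·PV / [P·(1+y)²] = 1,782.2844 / (106.6243 × 1.166400) = 14.33090.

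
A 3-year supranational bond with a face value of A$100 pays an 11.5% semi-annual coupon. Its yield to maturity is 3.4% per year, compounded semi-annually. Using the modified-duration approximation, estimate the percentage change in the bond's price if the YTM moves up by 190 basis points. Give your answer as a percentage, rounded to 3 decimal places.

-4.974%

Periodic yield y = 0.017. Modified duration first:
  t   CF        PV=CF/(1+0.017)^t    t·PV
  1         5.75         5.6539         5.6539
  2         5.75         5.5594        11.1187
  3         5.75         5.4664        16.3993
  4         5.75         5.3751        21.5003
  5         5.75         5.2852        26.4261
  6       105.75        95.5773       573.4637
  Σ                    122.9173       654.5620
P = 122.9173; D_Mac = 5.32522 half-year periods = 2.66261 yrs; D_mod = 2.66261/(1+0.017) = 2.61810 yrs.
ΔP/P ≈ -D_mod · Δy = -2.61810 × (+0.019) = -0.049744 = -4.9744%.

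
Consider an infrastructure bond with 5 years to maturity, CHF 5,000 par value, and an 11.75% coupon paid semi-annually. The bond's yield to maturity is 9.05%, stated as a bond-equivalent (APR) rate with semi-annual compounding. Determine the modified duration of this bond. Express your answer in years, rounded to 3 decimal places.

Periodic yield y = 0.04525. First find Macaulay duration:
  t   CF        PV=CF/(1+0.04525)^t    t·PV
  1       293.75       281.0332       281.0332
  2       293.75       268.8670       537.7340
  3       293.75       257.2275       771.6824
  4       293.75       246.0918       984.3673
  5       293.75       235.4382     1,177.1912
  6       293.75       225.2459     1,351.4752
  7       293.75       215.4947     1,508.4631
  8       293.75       206.1657     1,649.3258
  9       293.75       197.2406     1,775.1653
  10    5,293.75     3,400.6479    34,006.4788
  Σ                  5,533.4526    44,042.9163
P = 5,533.4526; Macaulay duration = 44,042.9163 / 5,533.4526 = 7.95939 half-year periods = 3.97970 years.
Modified duration = D_Mac / (1 + y) = 3.97970 / 1.04525 = 3.80741 years.

3.807 years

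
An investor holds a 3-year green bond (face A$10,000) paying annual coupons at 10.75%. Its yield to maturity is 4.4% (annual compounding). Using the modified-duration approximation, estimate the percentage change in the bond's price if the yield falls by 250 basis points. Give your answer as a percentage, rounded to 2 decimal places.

+6.56%

Periodic yield y = 0.044. Modified duration first:
  t   CF        PV=CF/(1+0.044)^t    t·PV
  1     1,075.00     1,029.6935     1,029.6935
  2     1,075.00       986.2964     1,972.5929
  3    11,075.00     9,732.8995    29,198.6985
  Σ                 11,748.8894    32,200.9849
P = 11,748.8894; D_Mac = 2.74077 yrs; D_mod = 2.74077/(1+0.044) = 2.62526 yrs.
ΔP/P ≈ -D_mod · Δy = -2.62526 × (-0.025) = +0.065631 = +6.5631%.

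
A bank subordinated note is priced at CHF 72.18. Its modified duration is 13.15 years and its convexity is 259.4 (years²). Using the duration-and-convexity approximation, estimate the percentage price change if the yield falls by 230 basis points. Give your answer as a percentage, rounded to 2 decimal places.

Duration effect: -D_mod·Δy = -13.15 × (-0.023) = +0.302450
Convexity effect: ½·C·(Δy)² = 0.5 × 259.4 × (-0.023)² = +0.0686113
ΔP/P ≈ +0.302450 + 0.0686113 = +0.3710613
= +37.10613%.

+37.11%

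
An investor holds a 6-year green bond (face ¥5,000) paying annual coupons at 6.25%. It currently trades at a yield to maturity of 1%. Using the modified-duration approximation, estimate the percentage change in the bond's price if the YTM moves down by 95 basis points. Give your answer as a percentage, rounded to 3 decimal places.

+4.983%

Periodic yield y = 0.01. Modified duration first:
  t   CF        PV=CF/(1+0.01)^t    t·PV
  1       312.50       309.4059       309.4059
  2       312.50       306.3425       612.6850
  3       312.50       303.3094       909.9283
  4       312.50       300.3064     1,201.2254
  5       312.50       297.3330     1,486.6651
  6     5,312.50     5,004.6153    30,027.6919
  Σ                  6,521.3126    34,547.6017
P = 6,521.3126; D_Mac = 5.29765 yrs; D_mod = 5.29765/(1+0.01) = 5.24519 yrs.
ΔP/P ≈ -D_mod · Δy = -5.24519 × (-0.0095) = +0.049829 = +4.9829%.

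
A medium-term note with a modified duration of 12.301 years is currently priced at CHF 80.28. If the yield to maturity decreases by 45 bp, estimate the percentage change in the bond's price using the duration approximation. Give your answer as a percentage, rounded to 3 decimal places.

Duration approximation: ΔP/P ≈ -D_mod · Δy = -12.301 × (-0.0045) = +0.0553545.
As a percentage: +5.53545%.

+5.535%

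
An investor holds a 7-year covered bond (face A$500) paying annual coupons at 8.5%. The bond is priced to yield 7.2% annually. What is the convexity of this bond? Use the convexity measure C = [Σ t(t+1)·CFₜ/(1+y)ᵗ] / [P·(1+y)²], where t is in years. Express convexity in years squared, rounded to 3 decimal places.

With y = 0.072:
  t   CF        PV=CF/(1+0.072)^t    t·PV        t(t+1)·PV
  1        42.50        39.6455        39.6455          79.2910
  2        42.50        36.9828        73.9655         221.8966
  3        42.50        34.4988       103.4965         413.9862
  4        42.50        32.1818       128.7270         643.6352
  5        42.50        30.0203       150.1015         900.6089
  6        42.50        28.0040       168.0241       1,176.1684
  7       542.50       333.4542     2,334.1797      18,673.4375
  Σ                    534.7874     2,998.1399      22,109.0238
P = 534.7874.
Convexity = Σ t(t+1)·PV / [P·(1+y)²] = 22,109.0238 / (534.7874 × 1.149184) = 35.97483.

35.975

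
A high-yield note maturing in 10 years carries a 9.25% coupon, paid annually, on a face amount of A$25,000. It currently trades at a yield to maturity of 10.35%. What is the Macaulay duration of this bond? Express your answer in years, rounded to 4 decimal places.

6.8210 years

Periodic yield y = 0.1035. Discount each cash flow and weight by its year:
  t   CF        PV=CF/(1+0.1035)^t    t·PV
  1     2,312.50     2,095.6049     2,095.6049
  2     2,312.50     1,899.0529     3,798.1058
  3     2,312.50     1,720.9360     5,162.8081
  4     2,312.50     1,559.5252     6,238.1007
  5     2,312.50     1,413.2534     7,066.2672
  6     2,312.50     1,280.7009     7,684.2054
  7     2,312.50     1,160.5808     8,124.0656
  8     2,312.50     1,051.7270     8,413.8164
  9     2,312.50       953.0830     8,577.7466
  10   27,312.50    10,200.8904   102,008.9035
  Σ                 23,335.3545   159,169.6243
Price P = Σ PV = 23,335.3545.
Macaulay duration = Σ(t·PV) / P = 159,169.6243 / 23,335.3545 = 6.82096 years.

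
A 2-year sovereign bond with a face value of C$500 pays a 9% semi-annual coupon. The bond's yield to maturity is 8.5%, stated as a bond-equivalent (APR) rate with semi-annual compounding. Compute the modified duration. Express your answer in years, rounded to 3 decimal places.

1.799 years

Periodic yield y = 0.0425. First find Macaulay duration:
  t   CF        PV=CF/(1+0.0425)^t    t·PV
  1        22.50        21.5827        21.5827
  2        22.50        20.7029        41.4057
  3        22.50        19.8589        59.5766
  4       522.50       442.3663     1,769.4652
  Σ                    504.5108     1,892.0303
P = 504.5108; Macaulay duration = 1,892.0303 / 504.5108 = 3.75023 half-year periods = 1.87511 years.
Modified duration = D_Mac / (1 + y) = 1.87511 / 1.0425 = 1.79867 years.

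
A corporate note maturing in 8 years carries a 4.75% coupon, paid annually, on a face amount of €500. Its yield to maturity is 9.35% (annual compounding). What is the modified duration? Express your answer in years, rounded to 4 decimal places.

Periodic yield y = 0.0935. First find Macaulay duration:
  t   CF        PV=CF/(1+0.0935)^t    t·PV
  1        23.75        21.7193        21.7193
  2        23.75        19.8621        39.7243
  3        23.75        18.1638        54.4915
  4        23.75        16.6107        66.4429
  5        23.75        15.1904        75.9521
  6        23.75        13.8916        83.3493
  7        23.75        12.7038        88.9263
  8       523.75       256.1968     2,049.5746
  Σ                    374.3385     2,480.1801
P = 374.3385; Macaulay duration = 2,480.1801 / 374.3385 = 6.62550 years.
Modified duration = D_Mac / (1 + y) = 6.62550 / 1.0935 = 6.05899 years.

6.0590 years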